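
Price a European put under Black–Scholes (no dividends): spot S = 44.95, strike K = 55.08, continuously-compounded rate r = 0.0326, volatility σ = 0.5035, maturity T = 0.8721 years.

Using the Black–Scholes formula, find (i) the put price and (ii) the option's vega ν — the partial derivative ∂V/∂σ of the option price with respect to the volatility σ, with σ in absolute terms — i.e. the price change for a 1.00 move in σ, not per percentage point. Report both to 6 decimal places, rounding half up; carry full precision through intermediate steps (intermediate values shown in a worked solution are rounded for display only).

σ√T = 0.5035·√0.8721 = 0.470200
d₁ = (ln(S/K) + (r+σ²/2)T) / (σ√T) = (ln(44.95/55.08) + (0.0326+0.5035²/2)·0.8721) / 0.470200 = (-0.203236 + 0.138974) / 0.470200 = -0.136668
d₂ = d₁ − σ√T = -0.136668 − 0.470200 = -0.606868
e^{−rT} = e^{−0.0326·0.8721} = 0.971970
N(−d₁) = 0.554354,  N(−d₂) = 0.728031
Put price V = K·e^{−rT}·N(−d₂) − S·N(−d₁) = 38.975933 − 24.918190 = 14.057743
φ(d₁) = (1/√(2π))·e^{−d₁²/2} = 0.395234
ν = S·φ(d₁)·√T = 16.590787

price = 14.057743
ν = 16.590787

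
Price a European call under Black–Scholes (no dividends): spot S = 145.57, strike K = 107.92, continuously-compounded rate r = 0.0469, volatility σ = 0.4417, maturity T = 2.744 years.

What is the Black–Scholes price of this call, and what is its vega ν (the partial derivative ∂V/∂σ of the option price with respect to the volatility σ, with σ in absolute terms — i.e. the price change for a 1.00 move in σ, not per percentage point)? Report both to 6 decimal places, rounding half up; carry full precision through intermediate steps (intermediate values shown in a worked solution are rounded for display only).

σ√T = 0.4417·√2.744 = 0.731677
d₁ = (ln(S/K) + (r+σ²/2)T) / (σ√T) = (ln(145.57/107.92) + (0.0469+0.4417²/2)·2.744) / 0.731677 = (0.299267 + 0.396369) / 0.731677 = 0.950742
d₂ = d₁ − σ√T = 0.950742 − 0.731677 = 0.219065
e^{−rT} = e^{−0.0469·2.744} = 0.879243
N(d₁) = 0.829132,  N(d₂) = 0.586700
Call price V = S·N(d₁) − K·e^{−rT}·N(d₂) = 120.696792 − 55.670779 = 65.026013
φ(d₁) = (1/√(2π))·e^{−d₁²/2} = 0.253880
ν = S·φ(d₁)·√T = 61.219864

price = 65.026013
ν = 61.219864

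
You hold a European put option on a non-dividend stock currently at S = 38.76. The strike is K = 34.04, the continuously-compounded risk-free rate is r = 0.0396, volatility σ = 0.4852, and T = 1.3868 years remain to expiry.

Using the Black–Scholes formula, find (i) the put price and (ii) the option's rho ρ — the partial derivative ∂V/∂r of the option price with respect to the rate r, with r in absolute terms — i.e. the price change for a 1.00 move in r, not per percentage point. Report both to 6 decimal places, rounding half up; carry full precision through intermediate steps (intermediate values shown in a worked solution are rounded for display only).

price = 5.112966
ρ = -21.670501

σ√T = 0.4852·√1.3868 = 0.571384
d₁ = (ln(S/K) + (r+σ²/2)T) / (σ√T) = (ln(38.76/34.04) + (0.0396+0.4852²/2)·1.3868) / 0.571384 = (0.129852 + 0.218157) / 0.571384 = 0.609064
d₂ = d₁ − σ√T = 0.609064 − 0.571384 = 0.037681
e^{−rT} = e^{−0.0396·1.3868} = 0.946563
N(−d₁) = 0.271241,  N(−d₂) = 0.484971
Put price V = K·e^{−rT}·N(−d₂) − S·N(−d₁) = 15.626263 − 10.513297 = 5.112966
ρ = −K·T·e^{−rT}·N(−d₂) = -21.670501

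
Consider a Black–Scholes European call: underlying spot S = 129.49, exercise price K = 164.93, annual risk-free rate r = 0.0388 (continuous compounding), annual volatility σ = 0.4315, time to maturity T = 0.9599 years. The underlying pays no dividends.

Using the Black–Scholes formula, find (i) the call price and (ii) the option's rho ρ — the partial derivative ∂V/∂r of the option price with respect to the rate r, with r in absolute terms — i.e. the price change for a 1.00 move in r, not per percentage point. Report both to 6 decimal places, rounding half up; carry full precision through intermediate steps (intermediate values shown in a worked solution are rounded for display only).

price = 12.156529
ρ = 37.120221

σ√T = 0.4315·√0.9599 = 0.422760
d₁ = (ln(S/K) + (r+σ²/2)T) / (σ√T) = (ln(129.49/164.93) + (0.0388+0.4315²/2)·0.9599) / 0.422760 = (-0.241917 + 0.126607) / 0.422760 = -0.272756
d₂ = d₁ − σ√T = -0.272756 − 0.422760 = -0.695516
e^{−rT} = e^{−0.0388·0.9599} = 0.963441
N(d₁) = 0.392520,  N(d₂) = 0.243366
Call price V = S·N(d₁) − K·e^{−rT}·N(d₂) = 50.827455 − 38.670926 = 12.156529
ρ = K·T·e^{−rT}·N(d₂) = 37.120221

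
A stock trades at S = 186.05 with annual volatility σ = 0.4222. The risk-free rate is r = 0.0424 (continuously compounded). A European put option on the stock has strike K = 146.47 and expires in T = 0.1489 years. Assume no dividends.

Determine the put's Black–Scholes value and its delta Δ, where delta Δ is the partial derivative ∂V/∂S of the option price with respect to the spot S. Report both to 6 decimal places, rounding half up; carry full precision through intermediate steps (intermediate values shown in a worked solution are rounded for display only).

price = 0.771462
Δ = -0.056096

σ√T = 0.4222·√0.1489 = 0.162917
d₁ = (ln(S/K) + (r+σ²/2)T) / (σ√T) = (ln(186.05/146.47) + (0.0424+0.4222²/2)·0.1489) / 0.162917 = (0.239195 + 0.019584) / 0.162917 = 1.588414
d₂ = d₁ − σ√T = 1.588414 − 0.162917 = 1.425497
e^{−rT} = e^{−0.0424·0.1489} = 0.993707
N(−d₁) = 0.056096,  N(−d₂) = 0.077007
Put price V = K·e^{−rT}·N(−d₂) − S·N(−d₁) = 11.208199 − 10.436736 = 0.771462
Δ = −N(−d₁) = -0.056096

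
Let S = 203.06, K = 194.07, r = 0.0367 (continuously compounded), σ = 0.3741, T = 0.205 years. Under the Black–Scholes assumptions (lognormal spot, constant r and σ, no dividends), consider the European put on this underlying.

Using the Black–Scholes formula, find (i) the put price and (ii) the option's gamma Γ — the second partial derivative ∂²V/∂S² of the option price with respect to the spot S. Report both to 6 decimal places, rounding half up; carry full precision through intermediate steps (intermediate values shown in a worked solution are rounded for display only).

price = 8.772231
Γ = 0.010722

σ√T = 0.3741·√0.205 = 0.169381
d₁ = (ln(S/K) + (r+σ²/2)T) / (σ√T) = (ln(203.06/194.07) + (0.0367+0.3741²/2)·0.205) / 0.169381 = (0.045283 + 0.021868) / 0.169381 = 0.396450
d₂ = d₁ − σ√T = 0.396450 − 0.169381 = 0.227069
e^{−rT} = e^{−0.0367·0.205} = 0.992505
N(−d₁) = 0.345887,  N(−d₂) = 0.410185
Put price V = K·e^{−rT}·N(−d₂) − S·N(−d₁) = 79.007973 − 70.235743 = 8.772231
φ(d₁) = (1/√(2π))·e^{−d₁²/2} = 0.368791
Γ = φ(d₁) / (S·σ·√T) = 0.010722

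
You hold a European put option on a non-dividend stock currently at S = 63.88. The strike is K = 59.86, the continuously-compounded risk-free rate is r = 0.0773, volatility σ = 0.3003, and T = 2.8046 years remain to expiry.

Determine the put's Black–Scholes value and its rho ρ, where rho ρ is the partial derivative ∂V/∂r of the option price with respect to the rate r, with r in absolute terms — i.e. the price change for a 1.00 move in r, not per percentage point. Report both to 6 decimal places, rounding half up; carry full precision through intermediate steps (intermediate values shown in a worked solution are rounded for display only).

price = 4.934819
ρ = -51.187233

σ√T = 0.3003·√2.8046 = 0.502911
d₁ = (ln(S/K) + (r+σ²/2)T) / (σ√T) = (ln(63.88/59.86) + (0.0773+0.3003²/2)·2.8046) / 0.502911 = (0.064998 + 0.343255) / 0.502911 = 0.811780
d₂ = d₁ − σ√T = 0.811780 − 0.502911 = 0.308870
e^{−rT} = e^{−0.0773·2.8046} = 0.805095
N(−d₁) = 0.208459,  N(−d₂) = 0.378710
Put price V = K·e^{−rT}·N(−d₂) − S·N(−d₁) = 18.251170 − 13.316351 = 4.934819
ρ = −K·T·e^{−rT}·N(−d₂) = -51.187233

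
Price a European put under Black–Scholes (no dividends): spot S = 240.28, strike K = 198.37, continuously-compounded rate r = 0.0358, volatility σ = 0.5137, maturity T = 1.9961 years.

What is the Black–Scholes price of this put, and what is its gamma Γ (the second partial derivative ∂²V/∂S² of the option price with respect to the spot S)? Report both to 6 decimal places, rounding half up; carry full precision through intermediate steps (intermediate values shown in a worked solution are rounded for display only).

σ√T = 0.5137·√1.9961 = 0.725773
d₁ = (ln(S/K) + (r+σ²/2)T) / (σ√T) = (ln(240.28/198.37) + (0.0358+0.5137²/2)·1.9961) / 0.725773 = (0.191671 + 0.334833) / 0.725773 = 0.725440
d₂ = d₁ − σ√T = 0.725440 − 0.725773 = -0.000333
e^{−rT} = e^{−0.0358·1.9961} = 0.931033
N(−d₁) = 0.234091,  N(−d₂) = 0.500133
Put price V = K·e^{−rT}·N(−d₂) − S·N(−d₁) = 92.369071 − 56.247425 = 36.121646
φ(d₁) = (1/√(2π))·e^{−d₁²/2} = 0.306643
Γ = φ(d₁) / (S·σ·√T) = 0.001758

price = 36.121646
Γ = 0.001758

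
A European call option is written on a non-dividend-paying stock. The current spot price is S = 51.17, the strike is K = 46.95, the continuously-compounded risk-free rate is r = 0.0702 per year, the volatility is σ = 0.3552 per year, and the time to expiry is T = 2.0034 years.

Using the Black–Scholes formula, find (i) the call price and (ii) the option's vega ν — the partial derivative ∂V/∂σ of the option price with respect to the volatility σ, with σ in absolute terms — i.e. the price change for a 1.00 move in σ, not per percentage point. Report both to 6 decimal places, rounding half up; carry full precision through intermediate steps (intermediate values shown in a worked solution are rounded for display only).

price = 15.204523
ν = 22.578943

σ√T = 0.3552·√2.0034 = 0.502755
d₁ = (ln(S/K) + (r+σ²/2)T) / (σ√T) = (ln(51.17/46.95) + (0.0702+0.3552²/2)·2.0034) / 0.502755 = (0.086070 + 0.267020) / 0.502755 = 0.702310
d₂ = d₁ − σ√T = 0.702310 − 0.502755 = 0.199555
e^{−rT} = e^{−0.0702·2.0034} = 0.868803
N(d₁) = 0.758757,  N(d₂) = 0.579086
Call price V = S·N(d₁) − K·e^{−rT}·N(d₂) = 38.825607 − 23.621084 = 15.204523
φ(d₁) = (1/√(2π))·e^{−d₁²/2} = 0.311748
ν = S·φ(d₁)·√T = 22.578943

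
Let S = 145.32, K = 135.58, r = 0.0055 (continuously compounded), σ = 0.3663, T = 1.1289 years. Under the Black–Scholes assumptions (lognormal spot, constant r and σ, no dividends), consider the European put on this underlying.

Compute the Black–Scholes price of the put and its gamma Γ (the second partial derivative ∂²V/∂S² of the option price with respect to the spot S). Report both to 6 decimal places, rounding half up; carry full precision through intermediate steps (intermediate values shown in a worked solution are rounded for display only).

price = 16.716672
Γ = 0.006540

σ√T = 0.3663·√1.1289 = 0.389193
d₁ = (ln(S/K) + (r+σ²/2)T) / (σ√T) = (ln(145.32/135.58) + (0.0055+0.3663²/2)·1.1289) / 0.389193 = (0.069376 + 0.081944) / 0.389193 = 0.388807
d₂ = d₁ − σ√T = 0.388807 − 0.389193 = -0.000386
e^{−rT} = e^{−0.0055·1.1289} = 0.993810
N(−d₁) = 0.348710,  N(−d₂) = 0.500154
Put price V = K·e^{−rT}·N(−d₂) − S·N(−d₁) = 67.391142 − 50.674470 = 16.716672
φ(d₁) = (1/√(2π))·e^{−d₁²/2} = 0.369900
Γ = φ(d₁) / (S·σ·√T) = 0.006540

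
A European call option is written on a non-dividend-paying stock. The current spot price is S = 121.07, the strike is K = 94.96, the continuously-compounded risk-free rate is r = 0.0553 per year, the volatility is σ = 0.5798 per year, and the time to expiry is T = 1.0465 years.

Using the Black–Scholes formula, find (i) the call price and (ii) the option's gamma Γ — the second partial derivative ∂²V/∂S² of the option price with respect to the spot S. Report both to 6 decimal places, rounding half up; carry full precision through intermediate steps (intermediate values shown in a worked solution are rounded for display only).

σ√T = 0.5798·√1.0465 = 0.593127
d₁ = (ln(S/K) + (r+σ²/2)T) / (σ√T) = (ln(121.07/94.96) + (0.0553+0.5798²/2)·1.0465) / 0.593127 = (0.242913 + 0.233771) / 0.593127 = 0.803680
d₂ = d₁ − σ√T = 0.803680 − 0.593127 = 0.210553
e^{−rT} = e^{−0.0553·1.0465} = 0.943771
N(d₁) = 0.789209,  N(d₂) = 0.583382
Call price V = S·N(d₁) − K·e^{−rT}·N(d₂) = 95.549549 − 52.282991 = 43.266558
φ(d₁) = (1/√(2π))·e^{−d₁²/2} = 0.288838
Γ = φ(d₁) / (S·σ·√T) = 0.004022

price = 43.266558
Γ = 0.004022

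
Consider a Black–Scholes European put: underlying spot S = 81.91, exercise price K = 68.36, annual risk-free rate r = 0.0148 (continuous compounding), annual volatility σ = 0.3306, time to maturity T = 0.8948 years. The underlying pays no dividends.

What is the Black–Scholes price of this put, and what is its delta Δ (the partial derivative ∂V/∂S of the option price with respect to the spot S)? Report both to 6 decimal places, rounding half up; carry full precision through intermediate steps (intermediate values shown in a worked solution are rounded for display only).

price = 3.766299
Δ = -0.218592

σ√T = 0.3306·√0.8948 = 0.312727
d₁ = (ln(S/K) + (r+σ²/2)T) / (σ√T) = (ln(81.91/68.36) + (0.0148+0.3306²/2)·0.8948) / 0.312727 = (0.180833 + 0.062142) / 0.312727 = 0.776956
d₂ = d₁ − σ√T = 0.776956 − 0.312727 = 0.464229
e^{−rT} = e^{−0.0148·0.8948} = 0.986844
N(−d₁) = 0.218592,  N(−d₂) = 0.321242
Put price V = K·e^{−rT}·N(−d₂) − S·N(−d₁) = 21.671193 − 17.904894 = 3.766299
Δ = −N(−d₁) = -0.218592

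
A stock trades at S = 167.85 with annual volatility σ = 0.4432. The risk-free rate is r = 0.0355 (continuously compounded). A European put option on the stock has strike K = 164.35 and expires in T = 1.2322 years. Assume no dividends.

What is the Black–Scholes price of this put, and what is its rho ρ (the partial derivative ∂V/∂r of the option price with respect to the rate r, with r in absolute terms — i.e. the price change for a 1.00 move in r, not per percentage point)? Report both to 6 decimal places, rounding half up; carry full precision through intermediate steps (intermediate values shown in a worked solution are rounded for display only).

price = 26.592051
ρ = -105.737547

σ√T = 0.4432·√1.2322 = 0.491972
d₁ = (ln(S/K) + (r+σ²/2)T) / (σ√T) = (ln(167.85/164.35) + (0.0355+0.4432²/2)·1.2322) / 0.491972 = (0.021072 + 0.164761) / 0.491972 = 0.377732
d₂ = d₁ − σ√T = 0.377732 − 0.491972 = -0.114240
e^{−rT} = e^{−0.0355·1.2322} = 0.957200
N(−d₁) = 0.352815,  N(−d₂) = 0.545476
Put price V = K·e^{−rT}·N(−d₂) − S·N(−d₁) = 85.812000 − 59.219950 = 26.592051
ρ = −K·T·e^{−rT}·N(−d₂) = -105.737547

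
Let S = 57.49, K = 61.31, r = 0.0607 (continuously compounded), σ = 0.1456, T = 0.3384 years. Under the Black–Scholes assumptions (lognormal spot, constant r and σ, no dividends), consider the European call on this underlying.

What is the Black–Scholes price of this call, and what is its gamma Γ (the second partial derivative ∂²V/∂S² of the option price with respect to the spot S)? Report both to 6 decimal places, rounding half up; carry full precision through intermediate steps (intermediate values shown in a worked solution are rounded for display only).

σ√T = 0.1456·√0.3384 = 0.084699
d₁ = (ln(S/K) + (r+σ²/2)T) / (σ√T) = (ln(57.49/61.31) + (0.0607+0.1456²/2)·0.3384) / 0.084699 = (-0.064332 + 0.024128) / 0.084699 = -0.474673
d₂ = d₁ − σ√T = -0.474673 − 0.084699 = -0.559371
e^{−rT} = e^{−0.0607·0.3384} = 0.979669
N(d₁) = 0.317510,  N(d₂) = 0.287954
Call price V = S·N(d₁) − K·e^{−rT}·N(d₂) = 18.253661 − 17.295533 = 0.958128
φ(d₁) = (1/√(2π))·e^{−d₁²/2} = 0.356438
Γ = φ(d₁) / (S·σ·√T) = 0.073201

price = 0.958128
Γ = 0.073201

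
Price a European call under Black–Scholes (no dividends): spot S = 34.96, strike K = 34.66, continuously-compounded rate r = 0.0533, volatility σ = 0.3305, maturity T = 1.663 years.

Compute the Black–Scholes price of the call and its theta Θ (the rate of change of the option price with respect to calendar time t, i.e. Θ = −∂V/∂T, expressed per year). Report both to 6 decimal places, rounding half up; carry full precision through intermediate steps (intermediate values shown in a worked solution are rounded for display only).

price = 7.389714
Θ = -2.476914

σ√T = 0.3305·√1.663 = 0.426204
d₁ = (ln(S/K) + (r+σ²/2)T) / (σ√T) = (ln(34.96/34.66) + (0.0533+0.3305²/2)·1.663) / 0.426204 = (0.008618 + 0.179463) / 0.426204 = 0.441294
d₂ = d₁ − σ√T = 0.441294 − 0.426204 = 0.015090
e^{−rT} = e^{−0.0533·1.663} = 0.915177
N(d₁) = 0.670500,  N(d₂) = 0.506020
Call price V = S·N(d₁) − K·e^{−rT}·N(d₂) = 23.440672 − 16.050958 = 7.389714
φ(d₁) = (1/√(2π))·e^{−d₁²/2} = 0.361929
Θ = −S·φ(d₁)·σ/(2√T) − r·K·e^{−rT}·N(d₂) = −1.621398 − 0.855516 = -2.476914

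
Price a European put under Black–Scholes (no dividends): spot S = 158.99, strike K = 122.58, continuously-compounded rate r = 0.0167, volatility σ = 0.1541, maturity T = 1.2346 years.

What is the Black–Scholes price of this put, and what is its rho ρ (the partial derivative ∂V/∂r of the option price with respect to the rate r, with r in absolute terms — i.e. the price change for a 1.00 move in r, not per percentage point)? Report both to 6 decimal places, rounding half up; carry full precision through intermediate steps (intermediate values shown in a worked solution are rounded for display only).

σ√T = 0.1541·√1.2346 = 0.171224
d₁ = (ln(S/K) + (r+σ²/2)T) / (σ√T) = (ln(158.99/122.58) + (0.0167+0.1541²/2)·1.2346) / 0.171224 = (0.260077 + 0.035277) / 0.171224 = 1.724953
d₂ = d₁ − σ√T = 1.724953 − 0.171224 = 1.553729
e^{−rT} = e^{−0.0167·1.2346} = 0.979593
N(−d₁) = 0.042268,  N(−d₂) = 0.060125
Put price V = K·e^{−rT}·N(−d₂) − S·N(−d₁) = 7.219671 − 6.720182 = 0.499488
ρ = −K·T·e^{−rT}·N(−d₂) = -8.913405

price = 0.499488
ρ = -8.913405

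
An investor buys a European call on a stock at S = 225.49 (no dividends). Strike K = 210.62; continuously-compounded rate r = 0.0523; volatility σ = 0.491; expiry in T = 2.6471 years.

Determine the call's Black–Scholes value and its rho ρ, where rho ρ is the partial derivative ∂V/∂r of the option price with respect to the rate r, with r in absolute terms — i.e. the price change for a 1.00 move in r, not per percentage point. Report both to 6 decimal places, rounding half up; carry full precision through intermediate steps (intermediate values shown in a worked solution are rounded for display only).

price = 86.505697
ρ = 215.560948

σ√T = 0.491·√2.6471 = 0.798853
d₁ = (ln(S/K) + (r+σ²/2)T) / (σ√T) = (ln(225.49/210.62) + (0.0523+0.491²/2)·2.6471) / 0.798853 = (0.068220 + 0.457526) / 0.798853 = 0.658127
d₂ = d₁ − σ√T = 0.658127 − 0.798853 = -0.140726
e^{−rT} = e^{−0.0523·2.6471} = 0.870713
N(d₁) = 0.744772,  N(d₂) = 0.444043
Call price V = S·N(d₁) − K·e^{−rT}·N(d₂) = 167.938566 − 81.432869 = 86.505697
ρ = K·T·e^{−rT}·N(d₂) = 215.560948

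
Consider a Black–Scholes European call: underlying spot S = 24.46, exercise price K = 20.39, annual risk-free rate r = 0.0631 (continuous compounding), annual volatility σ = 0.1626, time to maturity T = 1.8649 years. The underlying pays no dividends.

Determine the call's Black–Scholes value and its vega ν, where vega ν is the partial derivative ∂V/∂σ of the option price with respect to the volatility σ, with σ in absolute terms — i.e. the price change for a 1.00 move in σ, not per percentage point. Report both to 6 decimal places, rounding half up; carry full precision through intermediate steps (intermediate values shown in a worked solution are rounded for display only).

σ√T = 0.1626·√1.8649 = 0.222049
d₁ = (ln(S/K) + (r+σ²/2)T) / (σ√T) = (ln(24.46/20.39) + (0.0631+0.1626²/2)·1.8649) / 0.222049 = (0.181995 + 0.142328) / 0.222049 = 1.460592
d₂ = d₁ − σ√T = 1.460592 − 0.222049 = 1.238543
e^{−rT} = e^{−0.0631·1.8649} = 0.888985
N(d₁) = 0.927936,  N(d₂) = 0.892243
Call price V = S·N(d₁) − K·e^{−rT}·N(d₂) = 22.697320 − 16.173146 = 6.524175
φ(d₁) = (1/√(2π))·e^{−d₁²/2} = 0.137298
ν = S·φ(d₁)·√T = 4.586147

price = 6.524175
ν = 4.586147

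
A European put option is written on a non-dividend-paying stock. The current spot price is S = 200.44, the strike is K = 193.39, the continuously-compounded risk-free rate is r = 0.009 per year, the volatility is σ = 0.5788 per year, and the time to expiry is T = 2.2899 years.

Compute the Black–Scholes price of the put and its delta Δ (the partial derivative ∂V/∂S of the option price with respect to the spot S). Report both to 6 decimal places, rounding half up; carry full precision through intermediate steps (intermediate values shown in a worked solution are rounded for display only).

σ√T = 0.5788·√2.2899 = 0.875864
d₁ = (ln(S/K) + (r+σ²/2)T) / (σ√T) = (ln(200.44/193.39) + (0.009+0.5788²/2)·2.2899) / 0.875864 = (0.035806 + 0.404178) / 0.875864 = 0.502343
d₂ = d₁ − σ√T = 0.502343 − 0.875864 = -0.373521
e^{−rT} = e^{−0.009·2.2899} = 0.979602
N(−d₁) = 0.307713,  N(−d₂) = 0.645620
Put price V = K·e^{−rT}·N(−d₂) − S·N(−d₁) = 122.309556 − 61.678022 = 60.631533
Δ = −N(−d₁) = -0.307713

price = 60.631533
Δ = -0.307713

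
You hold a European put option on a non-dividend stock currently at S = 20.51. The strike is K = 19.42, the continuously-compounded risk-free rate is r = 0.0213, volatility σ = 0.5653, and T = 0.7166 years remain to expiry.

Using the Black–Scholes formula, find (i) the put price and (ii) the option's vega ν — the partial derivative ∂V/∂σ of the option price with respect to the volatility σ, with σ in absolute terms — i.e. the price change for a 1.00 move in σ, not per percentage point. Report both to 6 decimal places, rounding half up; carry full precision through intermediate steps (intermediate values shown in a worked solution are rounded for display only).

price = 3.094655
ν = 6.431027

σ√T = 0.5653·√0.7166 = 0.478539
d₁ = (ln(S/K) + (r+σ²/2)T) / (σ√T) = (ln(20.51/19.42) + (0.0213+0.5653²/2)·0.7166) / 0.478539 = (0.054609 + 0.129763) / 0.478539 = 0.385282
d₂ = d₁ − σ√T = 0.385282 − 0.478539 = -0.093257
e^{−rT} = e^{−0.0213·0.7166} = 0.984852
N(−d₁) = 0.350014,  N(−d₂) = 0.537150
Put price V = K·e^{−rT}·N(−d₂) − S·N(−d₁) = 10.273447 − 7.178792 = 3.094655
φ(d₁) = (1/√(2π))·e^{−d₁²/2} = 0.370404
ν = S·φ(d₁)·√T = 6.431027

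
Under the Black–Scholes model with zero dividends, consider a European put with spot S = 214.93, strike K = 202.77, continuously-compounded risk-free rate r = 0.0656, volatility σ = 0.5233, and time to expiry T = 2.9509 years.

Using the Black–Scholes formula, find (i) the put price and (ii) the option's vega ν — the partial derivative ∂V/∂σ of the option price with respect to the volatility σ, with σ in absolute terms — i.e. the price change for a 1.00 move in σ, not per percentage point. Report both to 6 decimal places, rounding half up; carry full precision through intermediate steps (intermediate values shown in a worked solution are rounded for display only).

σ√T = 0.5233·√2.9509 = 0.898934
d₁ = (ln(S/K) + (r+σ²/2)T) / (σ√T) = (ln(214.93/202.77) + (0.0656+0.5233²/2)·2.9509) / 0.898934 = (0.058240 + 0.597621) / 0.898934 = 0.729598
d₂ = d₁ − σ√T = 0.729598 − 0.898934 = -0.169336
e^{−rT} = e^{−0.0656·2.9509} = 0.824005
N(−d₁) = 0.232818,  N(−d₂) = 0.567234
Put price V = K·e^{−rT}·N(−d₂) − S·N(−d₁) = 94.775407 − 50.039575 = 44.735831
φ(d₁) = (1/√(2π))·e^{−d₁²/2} = 0.305717
ν = S·φ(d₁)·√T = 112.874032

price = 44.735831
ν = 112.874032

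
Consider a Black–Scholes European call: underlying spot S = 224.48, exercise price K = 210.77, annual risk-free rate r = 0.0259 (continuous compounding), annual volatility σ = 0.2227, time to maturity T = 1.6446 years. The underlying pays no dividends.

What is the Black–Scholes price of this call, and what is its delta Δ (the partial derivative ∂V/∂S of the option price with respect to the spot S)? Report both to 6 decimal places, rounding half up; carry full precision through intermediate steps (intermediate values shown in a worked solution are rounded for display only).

price = 37.085887
Δ = 0.695885

σ√T = 0.2227·√1.6446 = 0.285595
d₁ = (ln(S/K) + (r+σ²/2)T) / (σ√T) = (ln(224.48/210.77) + (0.0259+0.2227²/2)·1.6446) / 0.285595 = (0.063019 + 0.083377) / 0.285595 = 0.512602
d₂ = d₁ − σ√T = 0.512602 − 0.285595 = 0.227007
e^{−rT} = e^{−0.0259·1.6446} = 0.958299
N(d₁) = 0.695885,  N(d₂) = 0.589791
Call price V = S·N(d₁) − K·e^{−rT}·N(d₂) = 156.212288 − 119.126401 = 37.085887
Δ = N(d₁) = 0.695885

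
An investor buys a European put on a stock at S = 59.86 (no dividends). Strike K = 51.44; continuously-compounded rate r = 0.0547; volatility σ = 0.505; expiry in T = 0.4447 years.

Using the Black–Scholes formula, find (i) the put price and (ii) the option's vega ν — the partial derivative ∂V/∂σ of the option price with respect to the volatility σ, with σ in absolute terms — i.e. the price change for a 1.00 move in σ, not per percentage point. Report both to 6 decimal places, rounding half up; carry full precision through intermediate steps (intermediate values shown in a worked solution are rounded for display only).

σ√T = 0.505·√0.4447 = 0.336763
d₁ = (ln(S/K) + (r+σ²/2)T) / (σ√T) = (ln(59.86/51.44) + (0.0547+0.505²/2)·0.4447) / 0.336763 = (0.151592 + 0.081030) / 0.336763 = 0.690759
d₂ = d₁ − σ√T = 0.690759 − 0.336763 = 0.353995
e^{−rT} = e^{−0.0547·0.4447} = 0.975968
N(−d₁) = 0.244859,  N(−d₂) = 0.361671
Put price V = K·e^{−rT}·N(−d₂) − S·N(−d₁) = 18.157272 − 14.657233 = 3.500039
φ(d₁) = (1/√(2π))·e^{−d₁²/2} = 0.314267
ν = S·φ(d₁)·√T = 12.544953

price = 3.500039
ν = 12.544953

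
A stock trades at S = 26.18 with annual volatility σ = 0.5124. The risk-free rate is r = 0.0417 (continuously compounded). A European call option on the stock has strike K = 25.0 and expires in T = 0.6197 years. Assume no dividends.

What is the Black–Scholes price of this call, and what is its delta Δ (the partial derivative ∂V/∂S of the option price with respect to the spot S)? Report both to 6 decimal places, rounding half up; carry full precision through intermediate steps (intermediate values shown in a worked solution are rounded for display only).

σ√T = 0.5124·√0.6197 = 0.403367
d₁ = (ln(S/K) + (r+σ²/2)T) / (σ√T) = (ln(26.18/25.0) + (0.0417+0.5124²/2)·0.6197) / 0.403367 = (0.046120 + 0.107194) / 0.403367 = 0.380085
d₂ = d₁ − σ√T = 0.380085 − 0.403367 = -0.023281
e^{−rT} = e^{−0.0417·0.6197} = 0.974490
N(d₁) = 0.648059,  N(d₂) = 0.490713
Call price V = S·N(d₁) − K·e^{−rT}·N(d₂) = 16.966184 − 11.954867 = 5.011317
Δ = N(d₁) = 0.648059

price = 5.011317
Δ = 0.648059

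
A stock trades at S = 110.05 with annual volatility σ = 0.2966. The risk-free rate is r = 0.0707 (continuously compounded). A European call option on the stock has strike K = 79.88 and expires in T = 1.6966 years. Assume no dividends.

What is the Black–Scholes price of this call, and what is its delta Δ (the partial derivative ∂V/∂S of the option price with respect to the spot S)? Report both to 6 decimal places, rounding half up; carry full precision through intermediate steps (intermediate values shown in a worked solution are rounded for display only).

price = 41.334948
Δ = 0.908736

σ√T = 0.2966·√1.6966 = 0.386332
d₁ = (ln(S/K) + (r+σ²/2)T) / (σ√T) = (ln(110.05/79.88) + (0.0707+0.2966²/2)·1.6966) / 0.386332 = (0.320409 + 0.194576) / 0.386332 = 1.333011
d₂ = d₁ − σ√T = 1.333011 − 0.386332 = 0.946679
e^{−rT} = e^{−0.0707·1.6966} = 0.886965
N(d₁) = 0.908736,  N(d₂) = 0.828099
Call price V = S·N(d₁) − K·e^{−rT}·N(d₂) = 100.006393 − 58.671446 = 41.334948
Δ = N(d₁) = 0.908736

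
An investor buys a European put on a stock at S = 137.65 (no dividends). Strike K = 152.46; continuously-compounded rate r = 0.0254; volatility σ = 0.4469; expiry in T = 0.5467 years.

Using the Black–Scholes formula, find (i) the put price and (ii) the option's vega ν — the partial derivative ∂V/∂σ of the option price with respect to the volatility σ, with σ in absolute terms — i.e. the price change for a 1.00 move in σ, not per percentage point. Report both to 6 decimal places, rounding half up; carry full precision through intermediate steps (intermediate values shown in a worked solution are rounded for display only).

price = 25.915069
ν = 40.392530

σ√T = 0.4469·√0.5467 = 0.330434
d₁ = (ln(S/K) + (r+σ²/2)T) / (σ√T) = (ln(137.65/152.46) + (0.0254+0.4469²/2)·0.5467) / 0.330434 = (-0.102188 + 0.068480) / 0.330434 = -0.102013
d₂ = d₁ − σ√T = -0.102013 − 0.330434 = -0.432447
e^{−rT} = e^{−0.0254·0.5467} = 0.986210
N(−d₁) = 0.540627,  N(−d₂) = 0.667292
Put price V = K·e^{−rT}·N(−d₂) − S·N(−d₁) = 100.332338 − 74.417269 = 25.915069
φ(d₁) = (1/√(2π))·e^{−d₁²/2} = 0.396872
ν = S·φ(d₁)·√T = 40.392530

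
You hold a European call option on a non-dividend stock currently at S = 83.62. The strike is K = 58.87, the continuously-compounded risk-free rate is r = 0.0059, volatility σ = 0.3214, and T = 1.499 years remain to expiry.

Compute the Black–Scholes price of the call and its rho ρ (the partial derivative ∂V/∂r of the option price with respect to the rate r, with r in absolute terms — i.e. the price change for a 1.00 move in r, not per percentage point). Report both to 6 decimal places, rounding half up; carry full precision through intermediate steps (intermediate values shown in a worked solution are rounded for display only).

price = 27.925244
ρ = 66.782256

σ√T = 0.3214·√1.499 = 0.393502
d₁ = (ln(S/K) + (r+σ²/2)T) / (σ√T) = (ln(83.62/58.87) + (0.0059+0.3214²/2)·1.499) / 0.393502 = (0.350951 + 0.086266) / 0.393502 = 1.111093
d₂ = d₁ − σ√T = 1.111093 − 0.393502 = 0.717591
e^{−rT} = e^{−0.0059·1.499} = 0.991195
N(d₁) = 0.866736,  N(d₂) = 0.763495
Call price V = S·N(d₁) − K·e^{−rT}·N(d₂) = 72.476449 − 44.551205 = 27.925244
ρ = K·T·e^{−rT}·N(d₂) = 66.782256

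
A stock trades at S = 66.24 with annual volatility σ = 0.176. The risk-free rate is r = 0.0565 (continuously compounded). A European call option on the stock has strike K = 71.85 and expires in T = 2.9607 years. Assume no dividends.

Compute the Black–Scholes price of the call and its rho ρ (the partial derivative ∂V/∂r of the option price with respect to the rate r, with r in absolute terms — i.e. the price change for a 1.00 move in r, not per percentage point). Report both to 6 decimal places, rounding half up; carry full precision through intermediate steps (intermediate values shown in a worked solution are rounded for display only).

σ√T = 0.176·√2.9607 = 0.302838
d₁ = (ln(S/K) + (r+σ²/2)T) / (σ√T) = (ln(66.24/71.85) + (0.0565+0.176²/2)·2.9607) / 0.302838 = (-0.081296 + 0.213135) / 0.302838 = 0.435345
d₂ = d₁ − σ√T = 0.435345 − 0.302838 = 0.132507
e^{−rT} = e^{−0.0565·2.9607} = 0.845963
N(d₁) = 0.668344,  N(d₂) = 0.552708
Call price V = S·N(d₁) − K·e^{−rT}·N(d₂) = 44.271099 − 33.594968 = 10.676130
ρ = K·T·e^{−rT}·N(d₂) = 99.464623

price = 10.676130
ρ = 99.464623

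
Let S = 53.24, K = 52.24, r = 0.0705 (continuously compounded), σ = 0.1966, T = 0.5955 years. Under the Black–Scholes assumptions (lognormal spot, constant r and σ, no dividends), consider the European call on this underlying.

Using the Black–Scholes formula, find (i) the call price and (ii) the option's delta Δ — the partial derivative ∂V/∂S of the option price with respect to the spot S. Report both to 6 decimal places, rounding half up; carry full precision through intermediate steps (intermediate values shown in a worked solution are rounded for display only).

price = 4.946137
Δ = 0.683519

σ√T = 0.1966·√0.5955 = 0.151714
d₁ = (ln(S/K) + (r+σ²/2)T) / (σ√T) = (ln(53.24/52.24) + (0.0705+0.1966²/2)·0.5955) / 0.151714 = (0.018962 + 0.053491) / 0.151714 = 0.477563
d₂ = d₁ − σ√T = 0.477563 − 0.151714 = 0.325849
e^{−rT} = e^{−0.0705·0.5955} = 0.958886
N(d₁) = 0.683519,  N(d₂) = 0.627731
Call price V = S·N(d₁) − K·e^{−rT}·N(d₂) = 36.390568 − 31.444431 = 4.946137
Δ = N(d₁) = 0.683519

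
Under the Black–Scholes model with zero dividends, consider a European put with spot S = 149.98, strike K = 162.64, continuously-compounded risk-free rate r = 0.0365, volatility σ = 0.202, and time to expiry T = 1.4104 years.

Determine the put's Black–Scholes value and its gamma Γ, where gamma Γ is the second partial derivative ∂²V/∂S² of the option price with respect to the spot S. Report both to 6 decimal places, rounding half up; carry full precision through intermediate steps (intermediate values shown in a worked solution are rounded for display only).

price = 16.893458
Γ = 0.011088

σ√T = 0.202·√1.4104 = 0.239896
d₁ = (ln(S/K) + (r+σ²/2)T) / (σ√T) = (ln(149.98/162.64) + (0.0365+0.202²/2)·1.4104) / 0.239896 = (-0.081037 + 0.080255) / 0.239896 = -0.003262
d₂ = d₁ − σ√T = -0.003262 − 0.239896 = -0.243158
e^{−rT} = e^{−0.0365·1.4104} = 0.949823
N(−d₁) = 0.501302,  N(−d₂) = 0.596059
Put price V = K·e^{−rT}·N(−d₂) − S·N(−d₁) = 92.078658 − 75.185200 = 16.893458
φ(d₁) = (1/√(2π))·e^{−d₁²/2} = 0.398940
Γ = φ(d₁) / (S·σ·√T) = 0.011088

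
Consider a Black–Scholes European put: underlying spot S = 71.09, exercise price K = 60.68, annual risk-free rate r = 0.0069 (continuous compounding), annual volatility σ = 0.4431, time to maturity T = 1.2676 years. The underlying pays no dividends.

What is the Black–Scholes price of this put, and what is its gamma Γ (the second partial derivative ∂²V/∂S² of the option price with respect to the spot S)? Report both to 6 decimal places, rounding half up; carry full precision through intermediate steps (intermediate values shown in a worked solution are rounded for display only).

σ√T = 0.4431·√1.2676 = 0.498876
d₁ = (ln(S/K) + (r+σ²/2)T) / (σ√T) = (ln(71.09/60.68) + (0.0069+0.4431²/2)·1.2676) / 0.498876 = (0.158333 + 0.133185) / 0.498876 = 0.584349
d₂ = d₁ − σ√T = 0.584349 − 0.498876 = 0.085472
e^{−rT} = e^{−0.0069·1.2676} = 0.991292
N(−d₁) = 0.279493,  N(−d₂) = 0.465943
Put price V = K·e^{−rT}·N(−d₂) − S·N(−d₁) = 28.027201 − 19.869146 = 8.158055
φ(d₁) = (1/√(2π))·e^{−d₁²/2} = 0.336327
Γ = φ(d₁) / (S·σ·√T) = 0.009483

price = 8.158055
Γ = 0.009483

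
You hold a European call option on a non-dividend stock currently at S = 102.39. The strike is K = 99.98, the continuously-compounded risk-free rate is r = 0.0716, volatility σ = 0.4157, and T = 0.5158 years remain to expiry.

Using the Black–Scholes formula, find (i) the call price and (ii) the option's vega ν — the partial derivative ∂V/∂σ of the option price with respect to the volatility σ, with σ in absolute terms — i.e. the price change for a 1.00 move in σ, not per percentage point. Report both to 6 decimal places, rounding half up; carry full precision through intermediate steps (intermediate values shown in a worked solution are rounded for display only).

σ√T = 0.4157·√0.5158 = 0.298552
d₁ = (ln(S/K) + (r+σ²/2)T) / (σ√T) = (ln(102.39/99.98) + (0.0716+0.4157²/2)·0.5158) / 0.298552 = (0.023819 + 0.081498) / 0.298552 = 0.352759
d₂ = d₁ − σ√T = 0.352759 − 0.298552 = 0.054206
e^{−rT} = e^{−0.0716·0.5158} = 0.963742
N(d₁) = 0.637865,  N(d₂) = 0.521615
Call price V = S·N(d₁) − K·e^{−rT}·N(d₂) = 65.311027 − 50.260148 = 15.050880
φ(d₁) = (1/√(2π))·e^{−d₁²/2} = 0.374877
ν = S·φ(d₁)·√T = 27.566826

price = 15.050880
ν = 27.566826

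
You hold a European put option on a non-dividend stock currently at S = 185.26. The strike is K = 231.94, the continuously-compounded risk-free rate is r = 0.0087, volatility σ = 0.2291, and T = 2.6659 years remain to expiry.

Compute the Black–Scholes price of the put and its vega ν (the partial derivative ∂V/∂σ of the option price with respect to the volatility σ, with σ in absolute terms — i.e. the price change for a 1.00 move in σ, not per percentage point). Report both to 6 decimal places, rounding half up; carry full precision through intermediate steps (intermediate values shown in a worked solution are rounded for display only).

price = 55.497342
ν = 113.436382

σ√T = 0.2291·√2.6659 = 0.374065
d₁ = (ln(S/K) + (r+σ²/2)T) / (σ√T) = (ln(185.26/231.94) + (0.0087+0.2291²/2)·2.6659) / 0.374065 = (-0.224718 + 0.093156) / 0.374065 = -0.351711
d₂ = d₁ − σ√T = -0.351711 − 0.374065 = -0.725776
e^{−rT} = e^{−0.0087·2.6659} = 0.977074
N(−d₁) = 0.637473,  N(−d₂) = 0.766012
Put price V = K·e^{−rT}·N(−d₂) − S·N(−d₁) = 173.595513 − 118.098172 = 55.497342
φ(d₁) = (1/√(2π))·e^{−d₁²/2} = 0.375015
ν = S·φ(d₁)·√T = 113.436382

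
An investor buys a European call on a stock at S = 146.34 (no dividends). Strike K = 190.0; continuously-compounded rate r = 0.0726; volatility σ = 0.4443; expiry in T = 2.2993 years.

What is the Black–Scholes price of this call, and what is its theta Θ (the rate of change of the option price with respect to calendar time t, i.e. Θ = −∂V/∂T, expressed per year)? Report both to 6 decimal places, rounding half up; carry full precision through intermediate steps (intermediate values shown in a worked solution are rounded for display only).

σ√T = 0.4443·√2.2993 = 0.673712
d₁ = (ln(S/K) + (r+σ²/2)T) / (σ√T) = (ln(146.34/190.0) + (0.0726+0.4443²/2)·2.2993) / 0.673712 = (-0.261091 + 0.393873) / 0.673712 = 0.197090
d₂ = d₁ − σ√T = 0.197090 − 0.673712 = -0.476622
e^{−rT} = e^{−0.0726·2.2993} = 0.846260
N(d₁) = 0.578121,  N(d₂) = 0.316816
Call price V = S·N(d₁) − K·e^{−rT}·N(d₂) = 84.602268 − 50.940560 = 33.661707
φ(d₁) = (1/√(2π))·e^{−d₁²/2} = 0.391269
Θ = −S·φ(d₁)·σ/(2√T) − r·K·e^{−rT}·N(d₂) = −8.388546 − 3.698285 = -12.086831

price = 33.661707
Θ = -12.086831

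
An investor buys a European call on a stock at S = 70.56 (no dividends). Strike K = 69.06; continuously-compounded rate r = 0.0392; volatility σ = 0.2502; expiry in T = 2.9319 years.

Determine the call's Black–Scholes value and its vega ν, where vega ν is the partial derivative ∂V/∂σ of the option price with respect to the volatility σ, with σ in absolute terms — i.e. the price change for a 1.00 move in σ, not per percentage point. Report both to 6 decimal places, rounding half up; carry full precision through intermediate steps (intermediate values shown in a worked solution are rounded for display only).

price = 16.257515
ν = 41.825282

σ√T = 0.2502·√2.9319 = 0.428412
d₁ = (ln(S/K) + (r+σ²/2)T) / (σ√T) = (ln(70.56/69.06) + (0.0392+0.2502²/2)·2.9319) / 0.428412 = (0.021488 + 0.206699) / 0.428412 = 0.532634
d₂ = d₁ − σ√T = 0.532634 − 0.428412 = 0.104221
e^{−rT} = e^{−0.0392·2.9319} = 0.891428
N(d₁) = 0.702856,  N(d₂) = 0.541503
Call price V = S·N(d₁) − K·e^{−rT}·N(d₂) = 49.593544 − 33.336029 = 16.257515
φ(d₁) = (1/√(2π))·e^{−d₁²/2} = 0.346183
ν = S·φ(d₁)·√T = 41.825282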